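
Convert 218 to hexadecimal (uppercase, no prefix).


218 = DA hex

DA


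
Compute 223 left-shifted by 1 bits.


0b11011111 << 1 = 0b110111110 = 446

446


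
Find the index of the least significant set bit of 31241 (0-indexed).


0b111101000001001. Lowest set bit at position 0

0


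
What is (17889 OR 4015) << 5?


Step 1: 17889 | 4015 = 20463
Step 2: 20463 << 5 = 654816

654816


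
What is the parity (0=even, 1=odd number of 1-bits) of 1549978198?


0b1011100011000101100101001010110 has 15 ones => parity 1

1


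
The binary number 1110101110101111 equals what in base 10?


1110101110101111 in decimal = 60335

60335


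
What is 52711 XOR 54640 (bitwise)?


0b1100110111100111 ^ 0b1101010101110000 = 0b1100010010111 = 6295

6295


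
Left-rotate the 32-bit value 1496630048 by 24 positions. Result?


Rotate 0b1011001001101001100001100100000 left by 24 (32-bit) = 0b100000010110010011010011000011 = 542717123

542717123


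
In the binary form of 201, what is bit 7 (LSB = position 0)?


0b11001001, position 7 = 1

1


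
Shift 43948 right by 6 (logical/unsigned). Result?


0b1010101110101100 >> 6 = 0b1010101110 = 686

686


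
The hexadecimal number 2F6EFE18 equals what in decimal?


2F6EFE18 hex = 795803160 decimal

795803160


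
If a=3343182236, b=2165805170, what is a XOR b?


3343182236 ^ 2165805170 = 1179875822

1179875822


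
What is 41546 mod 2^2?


41546 & 3 = 2

2


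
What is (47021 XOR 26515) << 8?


Step 1: 47021 ^ 26515 = 53310
Step 2: 53310 << 8 = 13647360

13647360


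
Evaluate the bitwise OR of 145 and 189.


0b10010001 | 0b10111101 = 0b10111101 = 189

189


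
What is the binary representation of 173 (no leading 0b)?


173 = 10101101 in binary

10101101


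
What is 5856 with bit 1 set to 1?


5856 | (1 << 1) = 5856 | 2 = 5858

5858


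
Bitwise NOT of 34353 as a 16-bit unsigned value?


~0b1000011000110001 = 0b111100111001110 = 31182 (16-bit unsigned)

31182


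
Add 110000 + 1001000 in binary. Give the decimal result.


110000 + 1001000 = 1111000 = 120

120


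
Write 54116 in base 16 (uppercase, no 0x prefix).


54116 = D364 hex

D364


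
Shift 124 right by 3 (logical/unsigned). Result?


0b1111100 >> 3 = 0b1111 = 15

15


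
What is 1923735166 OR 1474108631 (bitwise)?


0b1110010101010011101111001111110 | 0b1010111110111010001110011010111 = 0b1110111111111011101111011111111 = 2013126399

2013126399


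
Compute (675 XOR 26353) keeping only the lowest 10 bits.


Step 1: 675 ^ 26353 = 25682
Step 2: 25682 & 1023 = 82

82


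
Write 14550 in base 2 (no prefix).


14550 = 11100011010110 in binary

11100011010110


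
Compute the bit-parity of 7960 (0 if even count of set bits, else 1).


0b1111100011000 has 7 ones => parity 1

1


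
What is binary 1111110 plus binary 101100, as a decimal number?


1111110 + 101100 = 10101010 = 170

170


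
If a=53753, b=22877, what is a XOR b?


53753 ^ 22877 = 34980

34980


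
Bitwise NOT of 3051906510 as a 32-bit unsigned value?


~0b10110101111010000110010111001110 = 0b1001010000101111001101000110001 = 1243060785 (32-bit unsigned)

1243060785


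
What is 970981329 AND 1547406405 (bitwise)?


0b111001110111111111111111010001 & 0b1011100001110111000110001000101 = 0b11000000110111000110001000001 = 404458561

404458561


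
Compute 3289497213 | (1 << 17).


3289497213 | (1 << 17) = 3289497213 | 131072 = 3289628285

3289628285


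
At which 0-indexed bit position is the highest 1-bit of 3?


0b11. Highest set bit at position 1

1


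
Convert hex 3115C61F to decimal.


3115C61F hex = 823510559 decimal

823510559


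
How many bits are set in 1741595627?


0b1100111110011101010001111101011 has 20 set bits

20


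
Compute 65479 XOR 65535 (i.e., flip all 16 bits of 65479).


65479 ^ 65535 = 56

56


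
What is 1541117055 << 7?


0b1011011110110111001010001111111 << 7 = 0b10110111101101110010100011111110000000 = 197262983040

197262983040


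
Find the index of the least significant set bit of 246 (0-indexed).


0b11110110. Lowest set bit at position 1

1


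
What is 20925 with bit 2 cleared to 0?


20925 & ~(1 << 2) = 20921

20921


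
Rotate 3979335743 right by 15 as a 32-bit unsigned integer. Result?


Rotate 0b11101101001011111101100000111111 right by 15 (32-bit) = 0b10110000011111111101101001011111 = 2961168991

2961168991


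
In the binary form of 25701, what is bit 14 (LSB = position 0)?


0b110010001100101, position 14 = 1

1


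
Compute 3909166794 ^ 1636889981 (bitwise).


0b11101001000000010010011011001010 ^ 0b1100001100100001111010101111101 = 0b10001000100100011101001110110111 = 2291258295

2291258295


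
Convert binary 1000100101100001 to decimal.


1000100101100001 in decimal = 35169

35169


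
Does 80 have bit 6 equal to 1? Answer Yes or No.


0b1010000, bit 6 = 1. Yes

Yes


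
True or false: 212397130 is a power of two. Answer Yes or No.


0b1100101010001110110001001010. Multiple bits set => No

No


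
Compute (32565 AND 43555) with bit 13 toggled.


Step 1: 32565 & 43555 = 10785
Step 2: 10785 ^ (1 << 13) = 10785 ^ 8192 = 2593

2593


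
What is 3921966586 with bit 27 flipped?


3921966586 ^ (1 << 27) = 3921966586 ^ 134217728 = 3787748858

3787748858


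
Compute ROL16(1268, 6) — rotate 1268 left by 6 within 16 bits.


Rotate 0b10011110100 left by 6 (16-bit) = 0b11110100000001 = 15617

15617


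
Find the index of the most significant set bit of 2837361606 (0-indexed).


0b10101001000111101011001111000110. Highest set bit at position 31

31


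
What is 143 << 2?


0b10001111 << 2 = 0b1000111100 = 572

572


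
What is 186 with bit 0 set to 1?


186 | (1 << 0) = 186 | 1 = 187

187


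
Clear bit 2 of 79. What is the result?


79 & ~(1 << 2) = 75

75


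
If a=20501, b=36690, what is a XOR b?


20501 ^ 36690 = 57159

57159


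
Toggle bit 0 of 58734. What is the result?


58734 ^ (1 << 0) = 58734 ^ 1 = 58735

58735


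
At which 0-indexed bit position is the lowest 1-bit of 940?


0b1110101100. Lowest set bit at position 2

2


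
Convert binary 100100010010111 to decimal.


100100010010111 in decimal = 18583

18583


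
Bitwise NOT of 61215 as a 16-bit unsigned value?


~0b1110111100011111 = 0b1000011100000 = 4320 (16-bit unsigned)

4320


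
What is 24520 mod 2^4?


24520 & 15 = 8

8


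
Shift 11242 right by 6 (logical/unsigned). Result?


0b10101111101010 >> 6 = 0b10101111 = 175

175


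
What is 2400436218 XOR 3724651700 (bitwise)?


0b10001111000100111011111111111010 ^ 0b11011110000000011010110010110100 = 0b1010001000100100001001101001110 = 1360139086

1360139086


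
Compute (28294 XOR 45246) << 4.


Step 1: 28294 ^ 45246 = 56888
Step 2: 56888 << 4 = 910208

910208


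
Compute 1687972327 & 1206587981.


0b1100100100111000110100111100111 & 0b1000111111010110001001001001101 = 0b1000100100010000000000001000101 = 1149763653

1149763653


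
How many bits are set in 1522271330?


0b1011010101111000000010001100010 has 13 set bits

13


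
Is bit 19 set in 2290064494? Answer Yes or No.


0b10001000011111111001110001101110, bit 19 = 1. Yes

Yes


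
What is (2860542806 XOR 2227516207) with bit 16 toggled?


Step 1: 2860542806 ^ 2227516207 = 776296569
Step 2: 776296569 ^ (1 << 16) = 776296569 ^ 65536 = 776231033

776231033


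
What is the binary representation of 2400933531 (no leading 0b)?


2400933531 = 10001111000110110101011010011011 in binary

10001111000110110101011010011011


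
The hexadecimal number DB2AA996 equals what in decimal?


DB2AA996 hex = 3677006230 decimal

3677006230


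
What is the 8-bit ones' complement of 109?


109 ^ 255 = 146

146


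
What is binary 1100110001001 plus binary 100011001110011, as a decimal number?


1100110001001 + 100011001110011 = 101111111111100 = 24572

24572


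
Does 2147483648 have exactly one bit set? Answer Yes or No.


0b10000000000000000000000000000000. Only one bit set => Yes

Yes


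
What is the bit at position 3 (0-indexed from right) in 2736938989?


0b10100011001000100101111111101101, position 3 = 1

1


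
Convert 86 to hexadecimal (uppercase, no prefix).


86 = 56 hex

56


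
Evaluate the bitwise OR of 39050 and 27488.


0b1001100010001010 | 0b110101101100000 = 0b1111101111101010 = 64490

64490


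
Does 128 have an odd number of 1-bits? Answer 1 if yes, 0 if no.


0b10000000 has 1 ones => parity 1

1


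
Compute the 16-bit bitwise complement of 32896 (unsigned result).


~0b1000000010000000 = 0b111111101111111 = 32639 (16-bit unsigned)

32639


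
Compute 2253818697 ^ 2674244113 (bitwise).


0b10000110010101101000101101001001 ^ 0b10011111011001011011101000010001 = 0b11001001100110011000101011000 = 422785368

422785368


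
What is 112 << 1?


0b1110000 << 1 = 0b11100000 = 224

224


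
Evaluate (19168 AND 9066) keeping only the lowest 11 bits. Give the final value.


Step 1: 19168 & 9066 = 608
Step 2: 608 & 2047 = 608

608


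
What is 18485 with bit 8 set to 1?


18485 | (1 << 8) = 18485 | 256 = 18741

18741


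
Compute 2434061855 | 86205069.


0b10010001000101001101011000011111 | 0b101001000110110001010001101 = 0b10010101001101111111011010011111 = 2503472799

2503472799


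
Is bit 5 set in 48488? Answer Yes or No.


0b1011110101101000, bit 5 = 1. Yes

Yes


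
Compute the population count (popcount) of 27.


0b11011 has 4 set bits

4


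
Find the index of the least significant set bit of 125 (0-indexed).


0b1111101. Lowest set bit at position 0

0


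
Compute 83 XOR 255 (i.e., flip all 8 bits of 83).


83 ^ 255 = 172

172


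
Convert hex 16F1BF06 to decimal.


16F1BF06 hex = 384941830 decimal

384941830


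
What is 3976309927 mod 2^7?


3976309927 & 127 = 39

39


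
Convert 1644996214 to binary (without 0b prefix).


1644996214 = 1100010000011001010011001110110 in binary

1100010000011001010011001110110


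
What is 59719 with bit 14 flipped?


59719 ^ (1 << 14) = 59719 ^ 16384 = 43335

43335


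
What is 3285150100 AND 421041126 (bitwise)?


0b11000011110011110110100110010100 & 0b11001000110001001001111100110 = 0b1000010000000000110000100 = 17301892

17301892


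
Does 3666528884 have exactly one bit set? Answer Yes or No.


0b11011010100010101100101001110100. Multiple bits set => No

No


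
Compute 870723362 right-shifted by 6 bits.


0b110011111001100010111100100010 >> 6 = 0b110011111001100010111100 = 13605052

13605052


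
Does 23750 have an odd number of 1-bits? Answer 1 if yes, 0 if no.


0b101110011000110 has 8 ones => parity 0

0


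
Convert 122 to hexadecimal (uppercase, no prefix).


122 = 7A hex

7A


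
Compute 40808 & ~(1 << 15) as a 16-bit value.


40808 & ~(1 << 15) = 8040

8040


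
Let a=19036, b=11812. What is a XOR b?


19036 ^ 11812 = 25720

25720


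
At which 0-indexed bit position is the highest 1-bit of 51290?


0b1100100001011010. Highest set bit at position 15

15


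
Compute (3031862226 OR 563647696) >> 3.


Step 1: 3031862226 | 563647696 = 3049168850
Step 2: 3049168850 >> 3 = 381146106

381146106


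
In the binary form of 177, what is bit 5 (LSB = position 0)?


0b10110001, position 5 = 1

1


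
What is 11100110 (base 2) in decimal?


11100110 in decimal = 230

230


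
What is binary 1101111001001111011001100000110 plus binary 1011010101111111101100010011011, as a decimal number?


1101111001001111011001100000110 + 1011010101111111101100010011011 = 11001001111001111000101110100001 = 3387394977

3387394977


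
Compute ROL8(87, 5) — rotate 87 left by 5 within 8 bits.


Rotate 0b1010111 left by 5 (8-bit) = 0b11101010 = 234

234


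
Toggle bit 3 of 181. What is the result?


181 ^ (1 << 3) = 181 ^ 8 = 189

189


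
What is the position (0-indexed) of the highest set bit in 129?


0b10000001. Highest set bit at position 7

7


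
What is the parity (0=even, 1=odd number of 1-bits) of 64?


0b1000000 has 1 ones => parity 1

1


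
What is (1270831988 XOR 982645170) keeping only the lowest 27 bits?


Step 1: 1270831988 ^ 982645170 = 1898881734
Step 2: 1898881734 & 134217727 = 19833542

19833542


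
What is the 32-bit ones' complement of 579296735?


579296735 ^ 4294967295 = 3715670560

3715670560


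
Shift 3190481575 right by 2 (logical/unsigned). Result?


0b10111110001010101110001010100111 >> 2 = 0b101111100010101011100010101001 = 797620393

797620393


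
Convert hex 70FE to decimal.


70FE hex = 28926 decimal

28926


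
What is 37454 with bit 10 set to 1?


37454 | (1 << 10) = 37454 | 1024 = 38478

38478


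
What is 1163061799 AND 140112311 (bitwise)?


0b1000101010100101110101000100111 & 0b1000010110011111000110110111 = 0b10100001110000000100111 = 5300263

5300263


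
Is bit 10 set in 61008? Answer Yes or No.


0b1110111001010000, bit 10 = 1. Yes

Yes


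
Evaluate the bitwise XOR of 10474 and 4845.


0b10100011101010 ^ 0b1001011101101 = 0b11101000000111 = 14855

14855


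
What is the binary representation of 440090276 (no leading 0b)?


440090276 = 11010001110110011111010100100 in binary

11010001110110011111010100100


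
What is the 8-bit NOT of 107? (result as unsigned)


~0b1101011 = 0b10010100 = 148 (8-bit unsigned)

148


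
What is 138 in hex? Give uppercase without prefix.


138 = 8A hex

8A


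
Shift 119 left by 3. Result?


0b1110111 << 3 = 0b1110111000 = 952

952


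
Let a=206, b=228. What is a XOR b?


206 ^ 228 = 42

42


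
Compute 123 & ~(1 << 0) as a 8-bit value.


123 & ~(1 << 0) = 122

122


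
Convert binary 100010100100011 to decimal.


100010100100011 in decimal = 17699

17699


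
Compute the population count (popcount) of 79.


0b1001111 has 5 set bits

5


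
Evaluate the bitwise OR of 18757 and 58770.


0b100100101000101 | 0b1110010110010010 = 0b1110110111010111 = 60887

60887


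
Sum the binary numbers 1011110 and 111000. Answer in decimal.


1011110 + 111000 = 10010110 = 150

150


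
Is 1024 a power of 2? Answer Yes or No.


0b10000000000. Only one bit set => Yes

Yes


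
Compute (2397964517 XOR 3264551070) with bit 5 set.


Step 1: 2397964517 ^ 3264551070 = 1283133563
Step 2: 1283133563 | (1 << 5) = 1283133563 | 32 = 1283133563

1283133563


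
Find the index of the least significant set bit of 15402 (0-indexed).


0b11110000101010. Lowest set bit at position 1

1


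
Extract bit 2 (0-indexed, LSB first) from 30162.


0b111010111010010, position 2 = 0

0


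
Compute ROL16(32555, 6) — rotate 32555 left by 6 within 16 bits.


Rotate 0b111111100101011 left by 6 (16-bit) = 0b1100101011011111 = 51935

51935


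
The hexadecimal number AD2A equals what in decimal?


AD2A hex = 44330 decimal

44330


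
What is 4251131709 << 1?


0b11111101011000110001111100111101 << 1 = 0b111111010110001100011111001111010 = 8502263418

8502263418


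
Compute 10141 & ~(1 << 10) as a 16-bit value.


10141 & ~(1 << 10) = 9117

9117


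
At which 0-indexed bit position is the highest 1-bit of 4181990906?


0b11111001010001000001110111111010. Highest set bit at position 31

31


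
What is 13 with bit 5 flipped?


13 ^ (1 << 5) = 13 ^ 32 = 45

45


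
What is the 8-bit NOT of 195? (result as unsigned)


~0b11000011 = 0b111100 = 60 (8-bit unsigned)

60


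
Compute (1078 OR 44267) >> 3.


Step 1: 1078 | 44267 = 44287
Step 2: 44287 >> 3 = 5535

5535


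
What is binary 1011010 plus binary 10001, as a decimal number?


1011010 + 10001 = 1101011 = 107

107


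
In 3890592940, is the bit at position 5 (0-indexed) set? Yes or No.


0b11100111111001011011110010101100, bit 5 = 1. Yes

Yes


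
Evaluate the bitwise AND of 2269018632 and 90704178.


0b10000111001111100111101000001000 & 0b101011010000000100100110010 = 0b101001010000000100000000000 = 86509568

86509568


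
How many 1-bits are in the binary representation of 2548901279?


0b10010111111011010010010110011111 has 20 set bits

20


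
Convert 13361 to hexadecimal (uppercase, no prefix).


13361 = 3431 hex

3431


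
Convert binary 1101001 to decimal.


1101001 in decimal = 105

105


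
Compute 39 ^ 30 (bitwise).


0b100111 ^ 0b11110 = 0b111001 = 57

57


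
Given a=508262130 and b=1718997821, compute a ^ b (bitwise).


508262130 ^ 1718997821 = 2017371599

2017371599


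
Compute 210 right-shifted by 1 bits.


0b11010010 >> 1 = 0b1101001 = 105

105


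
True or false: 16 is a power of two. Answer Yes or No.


0b10000. Only one bit set => Yes

Yes


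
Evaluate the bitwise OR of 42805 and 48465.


0b1010011100110101 | 0b1011110101010001 = 0b1011111101110101 = 49013

49013


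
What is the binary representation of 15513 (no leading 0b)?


15513 = 11110010011001 in binary

11110010011001


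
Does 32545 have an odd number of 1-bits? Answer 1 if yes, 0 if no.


0b111111100100001 has 9 ones => parity 1

1


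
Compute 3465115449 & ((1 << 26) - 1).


3465115449 & 67108863 = 42563385

42563385


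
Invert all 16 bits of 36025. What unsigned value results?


36025 ^ 65535 = 29510

29510


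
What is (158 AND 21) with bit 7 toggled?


Step 1: 158 & 21 = 20
Step 2: 20 ^ (1 << 7) = 20 ^ 128 = 148

148


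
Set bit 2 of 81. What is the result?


81 | (1 << 2) = 81 | 4 = 85

85


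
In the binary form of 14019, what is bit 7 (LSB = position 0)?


0b11011011000011, position 7 = 1

1


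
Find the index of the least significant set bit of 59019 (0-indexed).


0b1110011010001011. Lowest set bit at position 0

0


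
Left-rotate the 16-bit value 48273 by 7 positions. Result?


Rotate 0b1011110010010001 left by 7 (16-bit) = 0b100100011011110 = 18654

18654


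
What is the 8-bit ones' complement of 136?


136 ^ 255 = 119

119


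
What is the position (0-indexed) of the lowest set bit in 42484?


0b1010010111110100. Lowest set bit at position 2

2


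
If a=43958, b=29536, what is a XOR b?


43958 ^ 29536 = 55510

55510


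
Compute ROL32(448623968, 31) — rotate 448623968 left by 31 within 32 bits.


Rotate 0b11010101111010111010101100000 left by 31 (32-bit) = 0b1101010111101011101010110000 = 224311984

224311984


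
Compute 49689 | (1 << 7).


49689 | (1 << 7) = 49689 | 128 = 49817

49817


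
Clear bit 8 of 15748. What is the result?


15748 & ~(1 << 8) = 15492

15492


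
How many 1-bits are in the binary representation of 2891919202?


0b10101100010111110010111101100010 has 18 set bits

18


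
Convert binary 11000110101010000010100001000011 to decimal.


11000110101010000010100001000011 in decimal = 3332909123

3332909123


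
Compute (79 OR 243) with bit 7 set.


Step 1: 79 | 243 = 255
Step 2: 255 | (1 << 7) = 255 | 128 = 255

255


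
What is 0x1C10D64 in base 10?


1C10D64 hex = 29429092 decimal

29429092


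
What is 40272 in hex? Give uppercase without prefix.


40272 = 9D50 hex

9D50


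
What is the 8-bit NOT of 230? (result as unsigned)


~0b11100110 = 0b11001 = 25 (8-bit unsigned)

25


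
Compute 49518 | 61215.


0b1100000101101110 | 0b1110111100011111 = 0b1110111101111111 = 61311

61311


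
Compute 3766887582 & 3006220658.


0b11100000100001100010010010011110 & 0b10110011001011110100100101110010 = 0b10100000000001100000000000010010 = 2684747794

2684747794


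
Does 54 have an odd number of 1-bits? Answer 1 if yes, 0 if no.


0b110110 has 4 ones => parity 0

0


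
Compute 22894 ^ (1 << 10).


22894 ^ (1 << 10) = 22894 ^ 1024 = 23918

23918


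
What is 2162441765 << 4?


0b10000000111001000011111000100101 << 4 = 0b100000001110010000111110001001010000 = 34599068240

34599068240


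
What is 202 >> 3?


0b11001010 >> 3 = 0b11001 = 25

25


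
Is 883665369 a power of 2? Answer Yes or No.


0b110100101010111010100111011001. Multiple bits set => No

No


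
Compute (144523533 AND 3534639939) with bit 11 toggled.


Step 1: 144523533 & 3534639939 = 9191681
Step 2: 9191681 ^ (1 << 11) = 9191681 ^ 2048 = 9193729

9193729


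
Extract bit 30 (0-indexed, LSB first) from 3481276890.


0b11001111100000000001000111011010, position 30 = 1

1


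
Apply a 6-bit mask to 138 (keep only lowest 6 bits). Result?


138 & 63 = 10

10


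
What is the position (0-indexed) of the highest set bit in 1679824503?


0b1100100001000000001011001110111. Highest set bit at position 30

30


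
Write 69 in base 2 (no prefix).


69 = 1000101 in binary

1000101


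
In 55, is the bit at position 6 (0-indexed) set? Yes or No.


0b110111, bit 6 = 0. No

No


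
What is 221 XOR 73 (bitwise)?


0b11011101 ^ 0b1001001 = 0b10010100 = 148

148


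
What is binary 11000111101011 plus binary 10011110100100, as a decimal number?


11000111101011 + 10011110100100 = 101100110001111 = 22927

22927


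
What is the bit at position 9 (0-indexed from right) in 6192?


0b1100000110000, position 9 = 0

0


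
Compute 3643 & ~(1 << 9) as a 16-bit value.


3643 & ~(1 << 9) = 3131

3131


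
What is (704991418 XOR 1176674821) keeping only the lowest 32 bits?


Step 1: 704991418 ^ 1176674821 = 1814557375
Step 2: 1814557375 & 4294967295 = 1814557375

1814557375


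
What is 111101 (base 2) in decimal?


111101 in decimal = 61

61


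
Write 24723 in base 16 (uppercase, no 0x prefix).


24723 = 6093 hex

6093


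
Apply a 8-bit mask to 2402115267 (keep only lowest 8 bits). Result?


2402115267 & 255 = 195

195


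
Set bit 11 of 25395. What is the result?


25395 | (1 << 11) = 25395 | 2048 = 27443

27443


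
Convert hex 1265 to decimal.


1265 hex = 4709 decimal

4709


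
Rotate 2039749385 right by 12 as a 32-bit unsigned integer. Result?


Rotate 0b1111001100101000001101100001001 right by 12 (32-bit) = 0b10110000100101111001100101000001 = 2962725185

2962725185


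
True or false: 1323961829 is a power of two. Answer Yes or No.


0b1001110111010100000110111100101. Multiple bits set => No

No


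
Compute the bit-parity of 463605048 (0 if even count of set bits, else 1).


0b11011101000100000110100111000 has 13 ones => parity 1

1


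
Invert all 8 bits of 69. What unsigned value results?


69 ^ 255 = 186

186


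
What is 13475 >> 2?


0b11010010100011 >> 2 = 0b110100101000 = 3368

3368


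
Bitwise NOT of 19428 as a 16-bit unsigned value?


~0b100101111100100 = 0b1011010000011011 = 46107 (16-bit unsigned)

46107


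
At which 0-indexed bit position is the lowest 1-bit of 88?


0b1011000. Lowest set bit at position 3

3


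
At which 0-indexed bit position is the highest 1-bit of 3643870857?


0b11011001001100010000111010001001. Highest set bit at position 31

31


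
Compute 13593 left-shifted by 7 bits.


0b11010100011001 << 7 = 0b110101000110010000000 = 1739904

1739904


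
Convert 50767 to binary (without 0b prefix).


50767 = 1100011001001111 in binary

1100011001001111


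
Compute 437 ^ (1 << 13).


437 ^ (1 << 13) = 437 ^ 8192 = 8629

8629


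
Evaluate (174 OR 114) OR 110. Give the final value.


Step 1: 174 | 114 = 254
Step 2: 254 | 110 = 254

254


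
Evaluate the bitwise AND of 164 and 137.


0b10100100 & 0b10001001 = 0b10000000 = 128

128


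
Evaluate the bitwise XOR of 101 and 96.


0b1100101 ^ 0b1100000 = 0b101 = 5

5


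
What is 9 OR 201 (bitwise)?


0b1001 | 0b11001001 = 0b11001001 = 201

201


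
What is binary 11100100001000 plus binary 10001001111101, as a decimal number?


11100100001000 + 10001001111101 = 101101110000101 = 23429

23429


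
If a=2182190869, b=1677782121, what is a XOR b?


2182190869 ^ 1677782121 = 3859905404

3859905404


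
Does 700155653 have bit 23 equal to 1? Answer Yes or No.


0b101001101110111000011100000101, bit 23 = 1. Yes

Yes


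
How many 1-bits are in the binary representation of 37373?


0b1001000111111101 has 10 set bits

10


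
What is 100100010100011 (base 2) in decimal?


100100010100011 in decimal = 18595

18595


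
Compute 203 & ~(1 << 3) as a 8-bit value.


203 & ~(1 << 3) = 195

195


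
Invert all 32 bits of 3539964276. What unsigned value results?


3539964276 ^ 4294967295 = 755003019

755003019


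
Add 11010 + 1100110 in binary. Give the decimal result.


11010 + 1100110 = 10000000 = 128

128


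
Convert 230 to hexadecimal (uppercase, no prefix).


230 = E6 hex

E6


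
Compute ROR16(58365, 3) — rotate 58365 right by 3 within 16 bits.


Rotate 0b1110001111111101 right by 3 (16-bit) = 0b1011110001111111 = 48255

48255


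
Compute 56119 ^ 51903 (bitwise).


0b1101101100110111 ^ 0b1100101010111111 = 0b1000110001000 = 4488

4488


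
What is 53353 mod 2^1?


53353 & 1 = 1

1


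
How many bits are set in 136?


0b10001000 has 2 set bits

2


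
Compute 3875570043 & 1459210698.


0b11100111000000001000000101111011 & 0b1010110111110011100100111001010 = 0b1000110000000001000000101001010 = 1174438218

1174438218


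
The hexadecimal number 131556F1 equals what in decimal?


131556F1 hex = 320165617 decimal

320165617


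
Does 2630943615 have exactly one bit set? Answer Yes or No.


0b10011100110100010000001101111111. Multiple bits set => No

No


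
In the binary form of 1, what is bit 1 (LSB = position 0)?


0b1, position 1 = 0

0


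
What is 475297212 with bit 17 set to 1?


475297212 | (1 << 17) = 475297212 | 131072 = 475428284

475428284


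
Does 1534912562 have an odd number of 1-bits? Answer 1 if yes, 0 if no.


0b1011011011111001110100000110010 has 17 ones => parity 1

1


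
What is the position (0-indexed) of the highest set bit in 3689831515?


0b11011011111011100101110001011011. Highest set bit at position 31

31


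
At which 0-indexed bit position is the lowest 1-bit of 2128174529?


0b1111110110110010101110111000001. Lowest set bit at position 0

0


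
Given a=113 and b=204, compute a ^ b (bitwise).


113 ^ 204 = 189

189


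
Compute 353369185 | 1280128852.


0b10101000011111111110001100001 | 0b1001100010011010011011101010100 = 0b1011101010011111111111101110101 = 1565523829

1565523829


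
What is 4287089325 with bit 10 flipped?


4287089325 ^ (1 << 10) = 4287089325 ^ 1024 = 4287090349

4287090349


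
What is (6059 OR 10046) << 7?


Step 1: 6059 | 10046 = 14271
Step 2: 14271 << 7 = 1826688

1826688


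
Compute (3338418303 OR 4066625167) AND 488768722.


Step 1: 3338418303 | 4066625167 = 4143972095
Step 2: 4143972095 & 488768722 = 337773778

337773778


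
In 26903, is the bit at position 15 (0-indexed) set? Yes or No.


0b110100100010111, bit 15 = 0. No

No


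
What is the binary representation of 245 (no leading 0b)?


245 = 11110101 in binary

11110101


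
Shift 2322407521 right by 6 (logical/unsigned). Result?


0b10001010011011010010000001100001 >> 6 = 0b10001010011011010010000001 = 36287617

36287617


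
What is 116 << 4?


0b1110100 << 4 = 0b11101000000 = 1856

1856


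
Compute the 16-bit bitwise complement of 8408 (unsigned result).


~0b10000011011000 = 0b1101111100100111 = 57127 (16-bit unsigned)

57127


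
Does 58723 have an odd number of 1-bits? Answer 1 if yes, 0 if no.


0b1110010101100011 has 9 ones => parity 1

1


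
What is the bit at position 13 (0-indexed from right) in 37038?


0b1001000010101110, position 13 = 0

0


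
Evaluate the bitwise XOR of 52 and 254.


0b110100 ^ 0b11111110 = 0b11001010 = 202

202


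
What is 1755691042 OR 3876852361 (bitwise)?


0b1101000101001011011100000100010 | 0b11100111000101000001001010001001 = 0b11101111101101011011101010101011 = 4021664427

4021664427


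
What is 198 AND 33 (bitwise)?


0b11000110 & 0b100001 = 0b0 = 0

0


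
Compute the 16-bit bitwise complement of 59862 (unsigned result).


~0b1110100111010110 = 0b1011000101001 = 5673 (16-bit unsigned)

5673


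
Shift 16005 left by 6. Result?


0b11111010000101 << 6 = 0b11111010000101000000 = 1024320

1024320


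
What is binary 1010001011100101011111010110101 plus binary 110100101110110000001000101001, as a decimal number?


1010001011100101011111010110101 + 110100101110110000001000101001 = 10000110001011011100000011011110 = 2251145438

2251145438


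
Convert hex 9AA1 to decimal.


9AA1 hex = 39585 decimal

39585


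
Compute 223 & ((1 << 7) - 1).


223 & 127 = 95

95


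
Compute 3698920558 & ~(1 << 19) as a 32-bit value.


3698920558 & ~(1 << 19) = 3698396270

3698396270


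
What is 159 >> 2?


0b10011111 >> 2 = 0b100111 = 39

39


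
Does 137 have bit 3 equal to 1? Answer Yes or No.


0b10001001, bit 3 = 1. Yes

Yes


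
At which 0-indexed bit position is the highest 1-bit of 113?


0b1110001. Highest set bit at position 6

6


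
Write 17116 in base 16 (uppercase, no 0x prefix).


17116 = 42DC hex

42DC


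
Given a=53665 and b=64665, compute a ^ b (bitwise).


53665 ^ 64665 = 11576

11576


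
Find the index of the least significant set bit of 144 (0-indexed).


0b10010000. Lowest set bit at position 4

4


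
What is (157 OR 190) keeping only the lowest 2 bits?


Step 1: 157 | 190 = 191
Step 2: 191 & 3 = 3

3


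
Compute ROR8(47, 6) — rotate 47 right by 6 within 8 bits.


Rotate 0b101111 right by 6 (8-bit) = 0b10111100 = 188

188


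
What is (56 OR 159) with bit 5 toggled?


Step 1: 56 | 159 = 191
Step 2: 191 ^ (1 << 5) = 191 ^ 32 = 159

159


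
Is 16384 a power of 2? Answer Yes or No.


0b100000000000000. Only one bit set => Yes

Yes


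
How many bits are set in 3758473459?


0b11100000000001011100000011110011 has 13 set bits

13


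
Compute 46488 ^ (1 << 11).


46488 ^ (1 << 11) = 46488 ^ 2048 = 48536

48536


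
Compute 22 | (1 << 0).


22 | (1 << 0) = 22 | 1 = 23

23


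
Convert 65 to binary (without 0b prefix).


65 = 1000001 in binary

1000001


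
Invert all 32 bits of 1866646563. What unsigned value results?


1866646563 ^ 4294967295 = 2428320732

2428320732


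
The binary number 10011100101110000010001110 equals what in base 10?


10011100101110000010001110 in decimal = 41083022

41083022


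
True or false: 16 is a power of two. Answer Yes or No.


0b10000. Only one bit set => Yes

Yes


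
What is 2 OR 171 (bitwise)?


0b10 | 0b10101011 = 0b10101011 = 171

171


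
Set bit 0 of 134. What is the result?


134 | (1 << 0) = 134 | 1 = 135

135


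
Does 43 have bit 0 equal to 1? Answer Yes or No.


0b101011, bit 0 = 1. Yes

Yes


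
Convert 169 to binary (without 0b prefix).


169 = 10101001 in binary

10101001


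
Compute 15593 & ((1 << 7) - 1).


15593 & 127 = 105

105


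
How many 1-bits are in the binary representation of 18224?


0b100011100110000 has 6 set bits

6


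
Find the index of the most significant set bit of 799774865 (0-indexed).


0b101111101010111001100010010001. Highest set bit at position 29

29


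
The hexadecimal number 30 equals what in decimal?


30 hex = 48 decimal

48


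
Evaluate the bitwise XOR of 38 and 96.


0b100110 ^ 0b1100000 = 0b1000110 = 70

70


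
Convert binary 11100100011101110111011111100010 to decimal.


11100100011101110111011111100010 in decimal = 3833034722

3833034722


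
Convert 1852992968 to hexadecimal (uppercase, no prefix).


1852992968 = 6E726DC8 hex

6E726DC8


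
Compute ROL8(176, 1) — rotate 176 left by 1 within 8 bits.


Rotate 0b10110000 left by 1 (8-bit) = 0b1100001 = 97

97


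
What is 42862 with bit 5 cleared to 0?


42862 & ~(1 << 5) = 42830

42830


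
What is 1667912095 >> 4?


0b1100011011010100101000110011111 >> 4 = 0b110001101101010010100011001 = 104244505

104244505


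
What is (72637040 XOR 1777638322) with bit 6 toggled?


Step 1: 72637040 ^ 1777638322 = 1839251906
Step 2: 1839251906 ^ (1 << 6) = 1839251906 ^ 64 = 1839251842

1839251842


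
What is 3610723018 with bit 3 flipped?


3610723018 ^ (1 << 3) = 3610723018 ^ 8 = 3610723010

3610723010


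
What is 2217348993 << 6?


0b10000100001010100000111110000001 << 6 = 0b10000100001010100000111110000001000000 = 141910335552

141910335552


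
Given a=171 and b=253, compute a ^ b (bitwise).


171 ^ 253 = 86

86


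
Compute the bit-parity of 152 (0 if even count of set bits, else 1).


0b10011000 has 3 ones => parity 1

1


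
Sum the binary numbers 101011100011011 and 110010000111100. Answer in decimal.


101011100011011 + 110010000111100 = 1011101101010111 = 47959

47959


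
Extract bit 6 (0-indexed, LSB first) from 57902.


0b1110001000101110, position 6 = 0

0


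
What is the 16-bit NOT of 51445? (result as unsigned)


~0b1100100011110101 = 0b11011100001010 = 14090 (16-bit unsigned)

14090


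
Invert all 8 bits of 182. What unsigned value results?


182 ^ 255 = 73

73


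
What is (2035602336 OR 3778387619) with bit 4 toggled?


Step 1: 2035602336 | 3778387619 = 4185251747
Step 2: 4185251747 ^ (1 << 4) = 4185251747 ^ 16 = 4185251763

4185251763


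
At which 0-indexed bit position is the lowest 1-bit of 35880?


0b1000110000101000. Lowest set bit at position 3

3


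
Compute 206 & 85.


0b11001110 & 0b1010101 = 0b1000100 = 68

68


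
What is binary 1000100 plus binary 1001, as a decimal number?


1000100 + 1001 = 1001101 = 77

77


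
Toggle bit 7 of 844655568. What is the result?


844655568 ^ (1 << 7) = 844655568 ^ 128 = 844655440

844655440


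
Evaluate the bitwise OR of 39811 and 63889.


0b1001101110000011 | 0b1111100110010001 = 0b1111101110010011 = 64403

64403


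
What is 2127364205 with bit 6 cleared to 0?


2127364205 & ~(1 << 6) = 2127364141

2127364141


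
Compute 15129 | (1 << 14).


15129 | (1 << 14) = 15129 | 16384 = 31513

31513


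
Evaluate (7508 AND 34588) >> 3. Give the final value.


Step 1: 7508 & 34588 = 1300
Step 2: 1300 >> 3 = 162

162


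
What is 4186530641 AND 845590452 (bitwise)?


0b11111001100010010110001101010001 & 0b110010011001101010111110110100 = 0b110000000000000010001100010000 = 805315344

805315344


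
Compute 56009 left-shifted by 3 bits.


0b1101101011001001 << 3 = 0b1101101011001001000 = 448072

448072


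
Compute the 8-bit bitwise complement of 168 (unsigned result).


~0b10101000 = 0b1010111 = 87 (8-bit unsigned)

87


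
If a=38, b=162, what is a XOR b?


38 ^ 162 = 132

132


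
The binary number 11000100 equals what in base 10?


11000100 in decimal = 196

196


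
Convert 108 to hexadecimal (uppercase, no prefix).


108 = 6C hex

6C


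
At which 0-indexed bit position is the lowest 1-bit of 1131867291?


0b1000011011101101110110010011011. Lowest set bit at position 0

0


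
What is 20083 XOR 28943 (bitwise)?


0b100111001110011 ^ 0b111000100001111 = 0b11111101111100 = 16252

16252


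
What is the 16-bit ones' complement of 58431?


58431 ^ 65535 = 7104

7104


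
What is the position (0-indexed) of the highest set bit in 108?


0b1101100. Highest set bit at position 6

6


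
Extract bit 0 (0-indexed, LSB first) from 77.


0b1001101, position 0 = 1

1


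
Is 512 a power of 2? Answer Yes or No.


0b1000000000. Only one bit set => Yes

Yes


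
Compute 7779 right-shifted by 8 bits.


0b1111001100011 >> 8 = 0b11110 = 30

30


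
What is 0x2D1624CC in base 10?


2D1624CC hex = 756425932 decimal

756425932


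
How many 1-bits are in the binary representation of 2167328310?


0b10000001001011101100111000110110 has 15 set bits

15


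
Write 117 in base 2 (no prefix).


117 = 1110101 in binary

1110101


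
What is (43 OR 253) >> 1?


Step 1: 43 | 253 = 255
Step 2: 255 >> 1 = 127

127


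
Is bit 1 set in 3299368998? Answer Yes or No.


0b11000100101010000110000000100110, bit 1 = 1. Yes

Yes


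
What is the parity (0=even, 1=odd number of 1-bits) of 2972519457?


0b10110001001011010000110000100001 has 12 ones => parity 0

0


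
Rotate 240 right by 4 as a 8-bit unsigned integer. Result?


Rotate 0b11110000 right by 4 (8-bit) = 0b1111 = 15

15


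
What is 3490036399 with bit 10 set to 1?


3490036399 | (1 << 10) = 3490036399 | 1024 = 3490037423

3490037423


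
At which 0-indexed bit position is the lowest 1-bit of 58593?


0b1110010011100001. Lowest set bit at position 0

0


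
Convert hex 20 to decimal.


20 hex = 32 decimal

32


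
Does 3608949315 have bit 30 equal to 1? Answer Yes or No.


0b11010111000111000011001001000011, bit 30 = 1. Yes

Yes


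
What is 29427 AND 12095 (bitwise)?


0b111001011110011 & 0b10111100111111 = 0b10001000110011 = 8755

8755


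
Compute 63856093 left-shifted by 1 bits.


0b11110011100101110111011101 << 1 = 0b111100111001011101110111010 = 127712186

127712186


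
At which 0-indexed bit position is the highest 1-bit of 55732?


0b1101100110110100. Highest set bit at position 15

15


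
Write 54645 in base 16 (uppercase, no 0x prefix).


54645 = D575 hex

D575


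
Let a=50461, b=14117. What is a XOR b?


50461 ^ 14117 = 62008

62008


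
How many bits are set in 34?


0b100010 has 2 set bits

2


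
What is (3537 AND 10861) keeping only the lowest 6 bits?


Step 1: 3537 & 10861 = 2113
Step 2: 2113 & 63 = 1

1


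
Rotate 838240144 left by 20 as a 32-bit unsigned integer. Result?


Rotate 0b110001111101101000011110010000 left by 20 (32-bit) = 0b1111001000000110001111101101000 = 2030247784

2030247784


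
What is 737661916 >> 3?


0b101011111101111101001111011100 >> 3 = 0b101011111101111101001111011 = 92207739

92207739


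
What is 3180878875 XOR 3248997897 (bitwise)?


0b10111101100110000101110000011011 ^ 0b11000001101001111100011000001001 = 0b1111100001111111001101000010010 = 2084542994

2084542994


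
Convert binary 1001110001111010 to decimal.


1001110001111010 in decimal = 40058

40058


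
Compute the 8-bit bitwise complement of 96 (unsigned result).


~0b1100000 = 0b10011111 = 159 (8-bit unsigned)

159


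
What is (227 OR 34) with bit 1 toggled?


Step 1: 227 | 34 = 227
Step 2: 227 ^ (1 << 1) = 227 ^ 2 = 225

225


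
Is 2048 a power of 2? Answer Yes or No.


0b100000000000. Only one bit set => Yes

Yes
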